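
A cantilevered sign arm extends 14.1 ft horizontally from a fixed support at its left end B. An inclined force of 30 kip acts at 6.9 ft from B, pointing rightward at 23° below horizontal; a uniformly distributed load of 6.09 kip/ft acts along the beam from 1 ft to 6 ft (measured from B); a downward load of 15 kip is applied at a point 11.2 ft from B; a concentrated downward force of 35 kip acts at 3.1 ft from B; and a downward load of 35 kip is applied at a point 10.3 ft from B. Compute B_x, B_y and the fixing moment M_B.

Resultant of the distributed load: 6.09 × 5 = 30.45 kip at 3.5 ft from B.
ΣF_x = 0: B_x + 30·cos23° = 0 → B_x = -27.62 kip.
ΣF_y = 0: B_y − 30·sin23° − 6.09·5 − 15 − 35 − 35 = 0 → B_y = 127.2 kip.
ΣM about B: M_B − 30·sin23°·6.9 − (6.09·5)·3.5 − 15·11.2 − 35·3.1 − 35·10.3 = 0 → M_B = 824.5 kip·ft.

B_x = -27.62 kip, B_y = 127.2 kip, M_B = 824.5 kip·ft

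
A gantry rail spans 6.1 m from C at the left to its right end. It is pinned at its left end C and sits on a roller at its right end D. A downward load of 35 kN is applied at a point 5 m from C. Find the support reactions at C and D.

C_x = 0, C_y = 6.311 kN, D_y = 28.69 kN

ΣM about C: D_y·6.1 − 35·5 = 0 → D_y = 175/6.1 = 28.6885 ≈ 28.69 kN.
ΣF_y = 0: C_y + 28.6885 − 35 = 0 → C_y = 6.311 kN.
ΣF_x = 0: no horizontal applied forces, so C_x = 0.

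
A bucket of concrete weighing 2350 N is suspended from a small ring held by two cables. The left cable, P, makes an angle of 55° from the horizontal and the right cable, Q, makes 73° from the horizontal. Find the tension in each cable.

ΣF_x = 0: −T_P·cos55° + T_Q·cos73° = 0 → T_Q = 1.96181·T_P.
ΣF_y = 0: T_P·sin55° + T_Q·sin73° = 2350.
Substitute: T_P·(0.819152 + 1.96181·0.956305) = 2350 → T_P = 871.907 ≈ 871.9 N.
Then T_Q = 1.96181 × 871.907 = 1711 N.

T_P = 871.9 N, T_Q = 1711 N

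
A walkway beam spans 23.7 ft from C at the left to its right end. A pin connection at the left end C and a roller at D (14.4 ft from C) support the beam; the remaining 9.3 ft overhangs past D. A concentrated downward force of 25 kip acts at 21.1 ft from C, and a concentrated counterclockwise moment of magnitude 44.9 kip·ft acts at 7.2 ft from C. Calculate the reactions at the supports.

ΣM about C: D_y·14.4 − 25·21.1 + 44.9 = 0 → D_y = 482.6/14.4 = 33.5139 ≈ 33.51 kip.
ΣF_y = 0: C_y + 33.5139 − 25 = 0 → C_y = -8.514 kip.
ΣF_x = 0: no horizontal applied forces, so C_x = 0.

C_x = 0, C_y = -8.514 kip, D_y = 33.51 kip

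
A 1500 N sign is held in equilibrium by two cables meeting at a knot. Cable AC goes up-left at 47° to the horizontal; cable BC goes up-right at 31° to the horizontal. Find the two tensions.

ΣF_x = 0: −T_AC·cos47° + T_BC·cos31° = 0 → T_BC = 0.795642·T_AC.
ΣF_y = 0: T_AC·sin47° + T_BC·sin31° = 1500.
Substitute: T_AC·(0.731354 + 0.795642·0.515038) = 1500 → T_AC = 1314.48 ≈ 1314 N.
Then T_BC = 0.795642 × 1314.48 = 1046 N.

T_AC = 1314 N, T_BC = 1046 N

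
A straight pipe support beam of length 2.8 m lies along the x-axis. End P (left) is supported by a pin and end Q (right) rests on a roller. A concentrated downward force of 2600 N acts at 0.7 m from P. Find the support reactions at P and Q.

P_x = 0, P_y = 1950 N, Q_y = 650.0 N

ΣM about P: Q_y·2.8 − 2600·0.7 = 0 → Q_y = 1820/2.8 = 650.0 N.
ΣF_y = 0: P_y + 650 − 2600 = 0 → P_y = 1950 N.
ΣF_x = 0: no horizontal applied forces, so P_x = 0.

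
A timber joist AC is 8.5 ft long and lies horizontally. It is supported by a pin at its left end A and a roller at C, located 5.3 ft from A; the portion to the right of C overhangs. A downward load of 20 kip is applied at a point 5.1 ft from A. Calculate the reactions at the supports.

Moments about A: C_y·5.3 − 20·5.1 = 0 → C_y = 102/5.3 = 19.2453 ≈ 19.25 kip.
ΣF_y = 0: A_y + 19.2453 − 20 = 0 → A_y = 0.7547 kip.
ΣF_x = 0: no horizontal applied forces, so A_x = 0.

A_x = 0, A_y = 0.7547 kip, C_y = 19.25 kip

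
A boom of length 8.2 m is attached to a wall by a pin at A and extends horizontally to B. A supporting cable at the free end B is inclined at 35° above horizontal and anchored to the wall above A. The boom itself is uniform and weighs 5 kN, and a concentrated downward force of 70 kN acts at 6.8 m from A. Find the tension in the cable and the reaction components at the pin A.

ΣM about A: T·sin35°·8.2 − 5·4.1 − 70·6.8 = 0 → T = 496.5/(8.2·0.573576) = 105.564 ≈ 105.6 kN.
ΣF_x = 0: A_x − T·cos35° = 0 → A_x = 105.564 × 0.819152 = 86.47 kN.
ΣF_y = 0: A_y + T·sin35° − 5 − 70 = 0 → A_y = 75 − 105.564 × 0.573576 = 14.45 kN.

T = 105.6 kN, A_x = 86.47 kN, A_y = 14.45 kN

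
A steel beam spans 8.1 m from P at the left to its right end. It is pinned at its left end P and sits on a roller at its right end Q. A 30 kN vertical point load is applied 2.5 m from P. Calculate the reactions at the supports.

P_x = 0, P_y = 20.74 kN, Q_y = 9.259 kN

Moments about P: Q_y·8.1 − 30·2.5 = 0 → Q_y = 75/8.1 = 9.25926 ≈ 9.259 kN.
ΣF_y = 0: P_y + 9.25926 − 30 = 0 → P_y = 20.74 kN.
ΣF_x = 0: no horizontal applied forces, so P_x = 0.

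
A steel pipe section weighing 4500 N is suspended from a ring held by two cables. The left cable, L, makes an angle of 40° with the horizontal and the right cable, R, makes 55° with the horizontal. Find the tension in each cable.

T_L = 2591 N, T_R = 3460 N

ΣF_x = 0: −T_L·cos40° + T_R·cos55° = 0 → T_R = 1.33556·T_L.
ΣF_y = 0: T_L·sin40° + T_R·sin55° = 4500.
Substitute: T_L·(0.642788 + 1.33556·0.819152) = 4500 → T_L = 2590.95 ≈ 2591 N.
Then T_R = 1.33556 × 2590.95 = 3460 N.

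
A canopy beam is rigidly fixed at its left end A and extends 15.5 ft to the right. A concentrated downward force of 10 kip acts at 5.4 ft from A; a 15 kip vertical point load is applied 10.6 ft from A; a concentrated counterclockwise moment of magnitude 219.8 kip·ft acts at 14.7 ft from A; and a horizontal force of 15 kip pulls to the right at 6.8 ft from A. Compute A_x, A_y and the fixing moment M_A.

A_x = -15.00 kip, A_y = 25.00 kip, M_A = -6.800 kip·ft

ΣF_x = 0: A_x + 15 = 0 → A_x = -15.00 kip.
ΣF_y = 0: A_y − 10 − 15 = 0 → A_y = 25.00 kip.
ΣM about A: M_A − 10·5.4 − 15·10.6 + 219.8 = 0 → M_A = -6.800 kip·ft.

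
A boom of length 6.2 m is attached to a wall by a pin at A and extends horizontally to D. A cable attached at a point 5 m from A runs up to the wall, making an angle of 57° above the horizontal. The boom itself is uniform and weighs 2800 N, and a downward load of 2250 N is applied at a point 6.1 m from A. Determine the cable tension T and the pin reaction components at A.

T = 5343 N, A_x = 2910 N, A_y = 569.0 N

ΣM about A: T·sin57°·5 − 2800·3.1 − 2250·6.1 = 0 → T = 22405/(5·0.838671) = 5342.98 ≈ 5343 N.
ΣF_x = 0: A_x − T·cos57° = 0 → A_x = 5342.98 × 0.544639 = 2910 N.
ΣF_y = 0: A_y + T·sin57° − 2800 − 2250 = 0 → A_y = 5050 − 5342.98 × 0.838671 = 569.0 N.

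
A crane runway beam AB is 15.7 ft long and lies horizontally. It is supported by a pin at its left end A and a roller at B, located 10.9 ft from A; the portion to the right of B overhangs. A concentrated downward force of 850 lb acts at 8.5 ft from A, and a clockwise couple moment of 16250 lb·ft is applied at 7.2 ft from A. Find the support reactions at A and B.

ΣM about A: B_y·10.9 − 850·8.5 − 16250 = 0 → B_y = 23475/10.9 = 2153.67 ≈ 2154 lb.
ΣF_y = 0: A_y + 2153.67 − 850 = 0 → A_y = -1304 lb.
ΣF_x = 0: no horizontal applied forces, so A_x = 0.

A_x = 0, A_y = -1304 lb, B_y = 2154 lb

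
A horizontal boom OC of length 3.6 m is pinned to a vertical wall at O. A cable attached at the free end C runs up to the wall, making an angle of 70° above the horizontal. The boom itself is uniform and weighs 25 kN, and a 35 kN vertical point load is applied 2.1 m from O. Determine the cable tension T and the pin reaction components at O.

ΣM about O: T·sin70°·3.6 − 25·1.8 − 35·2.1 = 0 → T = 118.5/(3.6·0.939693) = 35.0292 ≈ 35.03 kN.
ΣF_x = 0: O_x − T·cos70° = 0 → O_x = 35.0292 × 0.34202 = 11.98 kN.
ΣF_y = 0: O_y + T·sin70° − 25 − 35 = 0 → O_y = 60 − 35.0292 × 0.939693 = 27.08 kN.

T = 35.03 kN, O_x = 11.98 kN, O_y = 27.08 kN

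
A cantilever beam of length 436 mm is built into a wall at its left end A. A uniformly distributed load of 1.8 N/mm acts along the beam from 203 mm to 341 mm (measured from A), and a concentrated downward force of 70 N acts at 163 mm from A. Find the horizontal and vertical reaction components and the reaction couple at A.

Resultant of the distributed load: 1.8 × 138 = 248.4 N at 272 mm from A.
ΣF_x = 0: A_x = 0.
ΣF_y = 0: A_y − 1.8·138 − 70 = 0 → A_y = 318.4 N.
ΣM about A: M_A − (1.8·138)·272 − 70·163 = 0 → M_A = 78970 N·mm.

A_x = 0, A_y = 318.4 N, M_A = 78970 N·mm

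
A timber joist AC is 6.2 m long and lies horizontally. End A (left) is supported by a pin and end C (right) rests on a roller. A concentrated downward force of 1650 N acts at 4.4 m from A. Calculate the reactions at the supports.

A_x = 0, A_y = 479.0 N, C_y = 1171 N

ΣM about A: C_y·6.2 − 1650·4.4 = 0 → C_y = 7260/6.2 = 1170.97 ≈ 1171 N.
ΣF_y = 0: A_y + 1170.97 − 1650 = 0 → A_y = 479.0 N.
ΣF_x = 0: no horizontal applied forces, so A_x = 0.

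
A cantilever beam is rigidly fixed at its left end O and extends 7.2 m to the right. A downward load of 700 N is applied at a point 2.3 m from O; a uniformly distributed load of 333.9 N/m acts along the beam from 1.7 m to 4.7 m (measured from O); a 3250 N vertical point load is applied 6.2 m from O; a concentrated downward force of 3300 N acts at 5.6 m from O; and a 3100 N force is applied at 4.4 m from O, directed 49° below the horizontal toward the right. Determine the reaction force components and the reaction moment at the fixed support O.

O_x = -2034 N, O_y = 10590 N, M_O = 53740 N·m

Resultant of the distributed load: 333.9 × 3 = 1001.7 N at 3.2 m from O.
ΣF_x = 0: O_x + 3100·cos49° = 0 → O_x = -2034 N.
ΣF_y = 0: O_y − 700 − 333.9·3 − 3250 − 3300 − 3100·sin49° = 0 → O_y = 10590 N.
ΣM about O: M_O − 700·2.3 − (333.9·3)·3.2 − 3250·6.2 − 3300·5.6 − 3100·sin49°·4.4 = 0 → M_O = 53740 N·m.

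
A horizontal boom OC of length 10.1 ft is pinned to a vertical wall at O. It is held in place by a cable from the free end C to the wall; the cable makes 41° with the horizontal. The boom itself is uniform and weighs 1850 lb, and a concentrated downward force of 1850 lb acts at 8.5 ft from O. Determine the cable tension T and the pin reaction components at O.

T = 3783 lb, O_x = 2855 lb, O_y = 1218 lb

ΣM about O: T·sin41°·10.1 − 1850·5.05 − 1850·8.5 = 0 → T = 25067.5/(10.1·0.656059) = 3783.09 ≈ 3783 lb.
ΣF_x = 0: O_x − T·cos41° = 0 → O_x = 3783.09 × 0.75471 = 2855 lb.
ΣF_y = 0: O_y + T·sin41° − 1850 − 1850 = 0 → O_y = 3700 − 3783.09 × 0.656059 = 1218 lb.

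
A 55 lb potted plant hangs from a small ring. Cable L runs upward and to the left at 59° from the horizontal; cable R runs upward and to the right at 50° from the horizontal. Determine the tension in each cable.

T_L = 37.39 lb, T_R = 29.96 lb

ΣF_x = 0: −T_L·cos59° + T_R·cos50° = 0 → T_R = 0.801257·T_L.
ΣF_y = 0: T_L·sin59° + T_R·sin50° = 55.
Substitute: T_L·(0.857167 + 0.801257·0.766044) = 55 → T_L = 37.3904 ≈ 37.39 lb.
Then T_R = 0.801257 × 37.3904 = 29.96 lb.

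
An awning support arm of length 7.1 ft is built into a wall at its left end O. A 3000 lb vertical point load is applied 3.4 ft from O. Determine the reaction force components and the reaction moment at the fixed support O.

O_x = 0, O_y = 3000 lb, M_O = 10200 lb·ft

ΣF_x = 0: O_x = 0.
ΣF_y = 0: O_y − 3000 = 0 → O_y = 3000 lb.
ΣM about O: M_O − 3000·3.4 = 0 → M_O = 10200 lb·ft.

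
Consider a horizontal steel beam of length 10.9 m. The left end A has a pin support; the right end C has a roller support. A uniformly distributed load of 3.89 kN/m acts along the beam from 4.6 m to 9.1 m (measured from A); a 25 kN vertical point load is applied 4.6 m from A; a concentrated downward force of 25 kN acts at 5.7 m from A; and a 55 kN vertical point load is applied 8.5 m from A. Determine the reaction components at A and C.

A_x = 0, A_y = 44.99 kN, C_y = 77.51 kN

Resultant of the distributed load: 3.89 × 4.5 = 17.505 kN at 6.85 m from A.
Taking moments about A: C_y·10.9 − (3.89·4.5)·6.85 − 25·4.6 − 25·5.7 − 55·8.5 = 0 → C_y = 844.90925/10.9 = 77.5146 ≈ 77.51 kN.
ΣF_y = 0: A_y + 77.5146 − 3.89·4.5 − 25 − 25 − 55 = 0 → A_y = 44.99 kN.
ΣF_x = 0: no horizontal applied forces, so A_x = 0.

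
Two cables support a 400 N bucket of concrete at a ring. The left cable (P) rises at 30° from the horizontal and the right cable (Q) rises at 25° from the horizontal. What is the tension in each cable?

T_P = 442.6 N, T_Q = 422.9 N

ΣF_x = 0: −T_P·cos30° + T_Q·cos25° = 0 → T_Q = 0.955553·T_P.
ΣF_y = 0: T_P·sin30° + T_Q·sin25° = 400.
Substitute: T_P·(0.5 + 0.955553·0.422618) = 400 → T_P = 442.559 ≈ 442.6 N.
Then T_Q = 0.955553 × 442.559 = 422.9 N.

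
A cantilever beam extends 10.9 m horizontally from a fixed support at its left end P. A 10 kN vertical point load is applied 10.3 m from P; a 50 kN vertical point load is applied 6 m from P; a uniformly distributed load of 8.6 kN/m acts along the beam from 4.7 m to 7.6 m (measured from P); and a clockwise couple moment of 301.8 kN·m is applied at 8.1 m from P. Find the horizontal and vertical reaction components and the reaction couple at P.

Resultant of the distributed load: 8.6 × 2.9 = 24.94 kN at 6.15 m from P.
ΣF_x = 0: P_x = 0.
ΣF_y = 0: P_y − 10 − 50 − 8.6·2.9 = 0 → P_y = 84.94 kN.
ΣM about P: M_P − 10·10.3 − 50·6 − (8.6·2.9)·6.15 − 301.8 = 0 → M_P = 858.2 kN·m.

P_x = 0, P_y = 84.94 kN, M_P = 858.2 kN·m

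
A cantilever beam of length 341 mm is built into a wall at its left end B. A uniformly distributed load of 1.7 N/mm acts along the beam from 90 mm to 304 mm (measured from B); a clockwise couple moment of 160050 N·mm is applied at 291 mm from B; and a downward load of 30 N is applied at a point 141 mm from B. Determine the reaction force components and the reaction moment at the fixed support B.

Resultant of the distributed load: 1.7 × 214 = 363.8 N at 197 mm from B.
ΣF_x = 0: B_x = 0.
ΣF_y = 0: B_y − 1.7·214 − 30 = 0 → B_y = 393.8 N.
ΣM about B: M_B − (1.7·214)·197 − 160050 − 30·141 = 0 → M_B = 235900 N·mm.

B_x = 0, B_y = 393.8 N, M_B = 235900 N·mm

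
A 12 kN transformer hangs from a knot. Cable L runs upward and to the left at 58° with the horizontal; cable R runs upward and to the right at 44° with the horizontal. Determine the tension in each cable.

ΣF_x = 0: −T_L·cos58° + T_R·cos44° = 0 → T_R = 0.736674·T_L.
ΣF_y = 0: T_L·sin58° + T_R·sin44° = 12.
Substitute: T_L·(0.848048 + 0.736674·0.694658) = 12 → T_L = 8.82493 ≈ 8.825 kN.
Then T_R = 0.736674 × 8.82493 = 6.501 kN.

T_L = 8.825 kN, T_R = 6.501 kN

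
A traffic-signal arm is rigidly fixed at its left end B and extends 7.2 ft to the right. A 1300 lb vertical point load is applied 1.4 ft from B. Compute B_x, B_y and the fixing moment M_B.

B_x = 0, B_y = 1300 lb, M_B = 1820 lb·ft

ΣF_x = 0: B_x = 0.
ΣF_y = 0: B_y − 1300 = 0 → B_y = 1300 lb.
ΣM about B: M_B − 1300·1.4 = 0 → M_B = 1820 lb·ft.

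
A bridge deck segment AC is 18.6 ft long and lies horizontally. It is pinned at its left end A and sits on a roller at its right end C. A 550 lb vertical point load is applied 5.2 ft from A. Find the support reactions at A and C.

A_x = 0, A_y = 396.2 lb, C_y = 153.8 lb

ΣM about A: C_y·18.6 − 550·5.2 = 0 → C_y = 2860/18.6 = 153.763 ≈ 153.8 lb.
ΣF_y = 0: A_y + 153.763 − 550 = 0 → A_y = 396.2 lb.
ΣF_x = 0: no horizontal applied forces, so A_x = 0.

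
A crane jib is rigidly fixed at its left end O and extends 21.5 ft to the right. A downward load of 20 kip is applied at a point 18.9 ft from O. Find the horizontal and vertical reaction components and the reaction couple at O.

O_x = 0, O_y = 20.00 kip, M_O = 378.0 kip·ft

ΣF_x = 0: O_x = 0.
ΣF_y = 0: O_y − 20 = 0 → O_y = 20.00 kip.
ΣM about O: M_O − 20·18.9 = 0 → M_O = 378.0 kip·ft.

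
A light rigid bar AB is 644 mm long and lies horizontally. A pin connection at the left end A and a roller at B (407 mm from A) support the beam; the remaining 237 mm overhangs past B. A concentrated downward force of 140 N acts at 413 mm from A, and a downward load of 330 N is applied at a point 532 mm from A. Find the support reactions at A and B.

A_x = 0, A_y = -103.4 N, B_y = 573.4 N

Moments about A: B_y·407 − 140·413 − 330·532 = 0 → B_y = 233380/407 = 573.415 ≈ 573.4 N.
ΣF_y = 0: A_y + 573.415 − 140 − 330 = 0 → A_y = -103.4 N.
ΣF_x = 0: no horizontal applied forces, so A_x = 0.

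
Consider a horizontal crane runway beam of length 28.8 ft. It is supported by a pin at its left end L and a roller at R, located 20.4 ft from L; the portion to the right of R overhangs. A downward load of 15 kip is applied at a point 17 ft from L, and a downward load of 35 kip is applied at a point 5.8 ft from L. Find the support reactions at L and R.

ΣM about L: R_y·20.4 − 15·17 − 35·5.8 = 0 → R_y = 458/20.4 = 22.451 ≈ 22.45 kip.
ΣF_y = 0: L_y + 22.451 − 15 − 35 = 0 → L_y = 27.55 kip.
ΣF_x = 0: no horizontal applied forces, so L_x = 0.

L_x = 0, L_y = 27.55 kip, R_y = 22.45 kip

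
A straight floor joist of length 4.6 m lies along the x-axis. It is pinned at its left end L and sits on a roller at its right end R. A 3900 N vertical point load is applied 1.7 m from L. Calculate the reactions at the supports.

L_x = 0, L_y = 2459 N, R_y = 1441 N

ΣM about L: R_y·4.6 − 3900·1.7 = 0 → R_y = 6630/4.6 = 1441.3 ≈ 1441 N.
ΣF_y = 0: L_y + 1441.3 − 3900 = 0 → L_y = 2459 N.
ΣF_x = 0: no horizontal applied forces, so L_x = 0.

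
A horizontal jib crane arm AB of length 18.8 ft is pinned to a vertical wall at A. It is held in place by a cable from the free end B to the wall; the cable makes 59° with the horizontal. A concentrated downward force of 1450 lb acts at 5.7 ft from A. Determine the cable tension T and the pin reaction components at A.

T = 512.9 lb, A_x = 264.2 lb, A_y = 1010 lb

ΣM about A: T·sin59°·18.8 − 1450·5.7 = 0 → T = 8265/(18.8·0.857167) = 512.884 ≈ 512.9 lb.
ΣF_x = 0: A_x − T·cos59° = 0 → A_x = 512.884 × 0.515038 = 264.2 lb.
ΣF_y = 0: A_y + T·sin59° − 1450 = 0 → A_y = 1450 − 512.884 × 0.857167 = 1010 lb.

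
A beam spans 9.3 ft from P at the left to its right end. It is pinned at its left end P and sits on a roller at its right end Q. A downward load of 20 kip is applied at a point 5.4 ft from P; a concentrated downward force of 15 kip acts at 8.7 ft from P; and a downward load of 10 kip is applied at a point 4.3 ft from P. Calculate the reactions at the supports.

ΣM about P: Q_y·9.3 − 20·5.4 − 15·8.7 − 10·4.3 = 0 → Q_y = 281.5/9.3 = 30.2688 ≈ 30.27 kip.
ΣF_y = 0: P_y + 30.2688 − 20 − 15 − 10 = 0 → P_y = 14.73 kip.
ΣF_x = 0: no horizontal applied forces, so P_x = 0.

P_x = 0, P_y = 14.73 kip, Q_y = 30.27 kip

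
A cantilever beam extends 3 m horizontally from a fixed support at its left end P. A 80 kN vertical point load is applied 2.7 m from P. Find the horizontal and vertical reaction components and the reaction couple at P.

P_x = 0, P_y = 80.00 kN, M_P = 216.0 kN·m

ΣF_x = 0: P_x = 0.
ΣF_y = 0: P_y − 80 = 0 → P_y = 80.00 kN.
ΣM about P: M_P − 80·2.7 = 0 → M_P = 216.0 kN·m.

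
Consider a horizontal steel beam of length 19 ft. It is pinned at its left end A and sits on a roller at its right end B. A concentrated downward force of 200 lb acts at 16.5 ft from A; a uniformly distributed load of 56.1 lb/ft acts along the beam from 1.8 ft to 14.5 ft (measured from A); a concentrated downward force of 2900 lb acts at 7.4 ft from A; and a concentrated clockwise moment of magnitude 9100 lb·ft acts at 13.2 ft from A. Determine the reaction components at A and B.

Resultant of the distributed load: 56.1 × 12.7 = 712.47 lb at 8.15 ft from A.
ΣM about A: B_y·19 − 200·16.5 − (56.1·12.7)·8.15 − 2900·7.4 − 9100 = 0 → B_y = 39666.6305/19 = 2087.72 ≈ 2088 lb.
ΣF_y = 0: A_y + 2087.72 − 200 − 56.1·12.7 − 2900 = 0 → A_y = 1725 lb.
ΣF_x = 0: no horizontal applied forces, so A_x = 0.

A_x = 0, A_y = 1725 lb, B_y = 2088 lb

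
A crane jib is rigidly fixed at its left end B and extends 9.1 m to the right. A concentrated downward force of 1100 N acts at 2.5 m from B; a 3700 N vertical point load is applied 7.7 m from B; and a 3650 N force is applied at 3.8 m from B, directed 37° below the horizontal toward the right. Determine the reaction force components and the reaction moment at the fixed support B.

B_x = -2915 N, B_y = 6997 N, M_B = 39590 N·m

ΣF_x = 0: B_x + 3650·cos37° = 0 → B_x = -2915 N.
ΣF_y = 0: B_y − 1100 − 3700 − 3650·sin37° = 0 → B_y = 6997 N.
ΣM about B: M_B − 1100·2.5 − 3700·7.7 − 3650·sin37°·3.8 = 0 → M_B = 39590 N·m.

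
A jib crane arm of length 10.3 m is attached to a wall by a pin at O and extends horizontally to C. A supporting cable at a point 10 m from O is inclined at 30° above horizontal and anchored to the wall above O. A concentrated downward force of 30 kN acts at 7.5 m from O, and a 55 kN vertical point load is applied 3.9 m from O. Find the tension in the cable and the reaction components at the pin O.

ΣM about O: T·sin30°·10 − 30·7.5 − 55·3.9 = 0 → T = 439.5/(10·0.5) = 87.90 kN.
ΣF_x = 0: O_x − T·cos30° = 0 → O_x = 87.9 × 0.866025 = 76.12 kN.
ΣF_y = 0: O_y + T·sin30° − 30 − 55 = 0 → O_y = 85 − 87.9 × 0.5 = 41.05 kN.

T = 87.90 kN, O_x = 76.12 kN, O_y = 41.05 kN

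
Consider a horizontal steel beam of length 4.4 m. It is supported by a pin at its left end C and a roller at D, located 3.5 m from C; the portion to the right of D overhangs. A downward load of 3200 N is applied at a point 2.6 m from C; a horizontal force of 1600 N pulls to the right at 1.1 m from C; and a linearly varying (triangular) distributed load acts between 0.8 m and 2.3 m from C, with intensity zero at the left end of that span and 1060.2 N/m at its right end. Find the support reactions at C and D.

C_x = -1600 N, C_y = 1209 N, D_y = 2786 N

Resultant of the triangular load: ½ × 1060.2 × 1.5 = 795.15 N, acting at 1.8 m from C (one-third of the span from the peak).
Taking moments about C: D_y·3.5 − 3200·2.6 − (½·1060.2·1.5)·1.8 = 0 → D_y = 9751.27/3.5 = 2786.08 ≈ 2786 N.
ΣF_y = 0: C_y + 2786.08 − 3200 − ½·1060.2·1.5 = 0 → C_y = 1209 N.
ΣF_x = 0: C_x + 1600 = 0 → C_x = -1600 N.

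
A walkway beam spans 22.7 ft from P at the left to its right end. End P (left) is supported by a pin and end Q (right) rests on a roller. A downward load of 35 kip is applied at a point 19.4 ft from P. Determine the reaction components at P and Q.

P_x = 0, P_y = 5.088 kip, Q_y = 29.91 kip

Taking moments about P: Q_y·22.7 − 35·19.4 = 0 → Q_y = 679/22.7 = 29.9119 ≈ 29.91 kip.
ΣF_y = 0: P_y + 29.9119 − 35 = 0 → P_y = 5.088 kip.
ΣF_x = 0: no horizontal applied forces, so P_x = 0.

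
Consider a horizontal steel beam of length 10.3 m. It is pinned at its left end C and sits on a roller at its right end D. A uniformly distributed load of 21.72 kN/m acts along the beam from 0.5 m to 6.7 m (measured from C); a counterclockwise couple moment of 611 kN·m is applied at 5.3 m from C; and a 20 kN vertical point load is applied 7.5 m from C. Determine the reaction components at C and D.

Resultant of the distributed load: 21.72 × 6.2 = 134.664 kN at 3.6 m from C.
ΣM about C: D_y·10.3 − (21.72·6.2)·3.6 + 611 − 20·7.5 = 0 → D_y = 23.7904/10.3 = 2.30975 ≈ 2.310 kN.
ΣF_y = 0: C_y + 2.30975 − 21.72·6.2 − 20 = 0 → C_y = 152.4 kN.
ΣF_x = 0: no horizontal applied forces, so C_x = 0.

C_x = 0, C_y = 152.4 kN, D_y = 2.310 kN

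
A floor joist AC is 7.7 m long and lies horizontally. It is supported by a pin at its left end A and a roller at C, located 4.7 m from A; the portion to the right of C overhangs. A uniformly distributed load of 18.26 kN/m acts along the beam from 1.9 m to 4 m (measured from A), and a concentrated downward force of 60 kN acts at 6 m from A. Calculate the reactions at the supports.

Resultant of the distributed load: 18.26 × 2.1 = 38.346 kN at 2.95 m from A.
ΣM about A: C_y·4.7 − (18.26·2.1)·2.95 − 60·6 = 0 → C_y = 473.1207/4.7 = 100.664 ≈ 100.7 kN.
ΣF_y = 0: A_y + 100.664 − 18.26·2.1 − 60 = 0 → A_y = -2.318 kN.
ΣF_x = 0: no horizontal applied forces, so A_x = 0.

A_x = 0, A_y = -2.318 kN, C_y = 100.7 kN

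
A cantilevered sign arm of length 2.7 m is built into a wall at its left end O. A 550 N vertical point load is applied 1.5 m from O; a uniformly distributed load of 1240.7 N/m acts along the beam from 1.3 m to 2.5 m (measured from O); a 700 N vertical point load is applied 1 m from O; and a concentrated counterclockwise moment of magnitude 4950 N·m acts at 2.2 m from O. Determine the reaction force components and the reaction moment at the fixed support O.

Resultant of the distributed load: 1240.7 × 1.2 = 1488.84 N at 1.9 m from O.
ΣF_x = 0: O_x = 0.
ΣF_y = 0: O_y − 550 − 1240.7·1.2 − 700 = 0 → O_y = 2739 N.
ΣM about O: M_O − 550·1.5 − (1240.7·1.2)·1.9 − 700·1 + 4950 = 0 → M_O = -596.2 N·m.

O_x = 0, O_y = 2739 N, M_O = -596.2 N·m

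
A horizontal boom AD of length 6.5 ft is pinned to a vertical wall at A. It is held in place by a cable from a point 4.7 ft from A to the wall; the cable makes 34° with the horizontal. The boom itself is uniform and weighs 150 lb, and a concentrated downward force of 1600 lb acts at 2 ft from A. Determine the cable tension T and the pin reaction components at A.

T = 1403 lb, A_x = 1163 lb, A_y = 965.4 lb

ΣM about A: T·sin34°·4.7 − 150·3.25 − 1600·2 = 0 → T = 3687.5/(4.7·0.559193) = 1403.05 ≈ 1403 lb.
ΣF_x = 0: A_x − T·cos34° = 0 → A_x = 1403.05 × 0.829038 = 1163 lb.
ΣF_y = 0: A_y + T·sin34° − 150 − 1600 = 0 → A_y = 1750 − 1403.05 × 0.559193 = 965.4 lb.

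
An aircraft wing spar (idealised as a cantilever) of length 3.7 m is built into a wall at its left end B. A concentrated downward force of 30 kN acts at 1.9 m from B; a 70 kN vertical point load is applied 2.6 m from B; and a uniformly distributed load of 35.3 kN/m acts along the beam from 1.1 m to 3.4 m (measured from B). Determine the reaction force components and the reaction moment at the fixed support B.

B_x = 0, B_y = 181.2 kN, M_B = 421.7 kN·m

Resultant of the distributed load: 35.3 × 2.3 = 81.19 kN at 2.25 m from B.
ΣF_x = 0: B_x = 0.
ΣF_y = 0: B_y − 30 − 70 − 35.3·2.3 = 0 → B_y = 181.2 kN.
ΣM about B: M_B − 30·1.9 − 70·2.6 − (35.3·2.3)·2.25 = 0 → M_B = 421.7 kN·m.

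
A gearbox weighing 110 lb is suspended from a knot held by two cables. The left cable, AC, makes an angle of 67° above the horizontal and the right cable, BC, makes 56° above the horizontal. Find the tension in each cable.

ΣF_x = 0: −T_AC·cos67° + T_BC·cos56° = 0 → T_BC = 0.698741·T_AC.
ΣF_y = 0: T_AC·sin67° + T_BC·sin56° = 110.
Substitute: T_AC·(0.920505 + 0.698741·0.829038) = 110 → T_AC = 73.3437 ≈ 73.34 lb.
Then T_BC = 0.698741 × 73.3437 = 51.25 lb.

T_AC = 73.34 lb, T_BC = 51.25 lb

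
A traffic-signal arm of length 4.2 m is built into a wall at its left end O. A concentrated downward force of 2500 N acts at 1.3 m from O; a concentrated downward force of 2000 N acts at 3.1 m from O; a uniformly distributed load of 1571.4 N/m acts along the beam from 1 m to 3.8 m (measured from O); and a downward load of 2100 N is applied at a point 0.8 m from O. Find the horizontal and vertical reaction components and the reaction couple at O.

O_x = 0, O_y = 11000 N, M_O = 21690 N·m

Resultant of the distributed load: 1571.4 × 2.8 = 4399.92 N at 2.4 m from O.
ΣF_x = 0: O_x = 0.
ΣF_y = 0: O_y − 2500 − 2000 − 1571.4·2.8 − 2100 = 0 → O_y = 11000 N.
ΣM about O: M_O − 2500·1.3 − 2000·3.1 − (1571.4·2.8)·2.4 − 2100·0.8 = 0 → M_O = 21690 N·m.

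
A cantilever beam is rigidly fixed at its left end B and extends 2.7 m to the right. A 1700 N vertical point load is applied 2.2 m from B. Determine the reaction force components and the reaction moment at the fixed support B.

B_x = 0, B_y = 1700 N, M_B = 3740 N·m

ΣF_x = 0: B_x = 0.
ΣF_y = 0: B_y − 1700 = 0 → B_y = 1700 N.
ΣM about B: M_B − 1700·2.2 = 0 → M_B = 3740 N·m.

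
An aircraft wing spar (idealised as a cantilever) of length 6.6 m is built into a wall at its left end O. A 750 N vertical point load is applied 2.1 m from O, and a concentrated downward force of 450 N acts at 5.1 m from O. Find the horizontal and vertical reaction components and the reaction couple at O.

ΣF_x = 0: O_x = 0.
ΣF_y = 0: O_y − 750 − 450 = 0 → O_y = 1200 N.
ΣM about O: M_O − 750·2.1 − 450·5.1 = 0 → M_O = 3870 N·m.

O_x = 0, O_y = 1200 N, M_O = 3870 N·m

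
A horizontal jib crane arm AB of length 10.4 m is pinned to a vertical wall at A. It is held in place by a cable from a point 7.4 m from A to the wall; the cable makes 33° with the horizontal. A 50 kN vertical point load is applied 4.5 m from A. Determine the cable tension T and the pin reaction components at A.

T = 55.83 kN, A_x = 46.82 kN, A_y = 19.59 kN

ΣM about A: T·sin33°·7.4 − 50·4.5 = 0 → T = 225/(7.4·0.544639) = 55.8267 ≈ 55.83 kN.
ΣF_x = 0: A_x − T·cos33° = 0 → A_x = 55.8267 × 0.838671 = 46.82 kN.
ΣF_y = 0: A_y + T·sin33° − 50 = 0 → A_y = 50 − 55.8267 × 0.544639 = 19.59 kN.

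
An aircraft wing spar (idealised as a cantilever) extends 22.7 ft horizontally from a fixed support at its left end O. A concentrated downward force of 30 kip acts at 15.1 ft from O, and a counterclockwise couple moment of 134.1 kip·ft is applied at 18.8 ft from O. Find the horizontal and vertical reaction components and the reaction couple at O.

ΣF_x = 0: O_x = 0.
ΣF_y = 0: O_y − 30 = 0 → O_y = 30.00 kip.
ΣM about O: M_O − 30·15.1 + 134.1 = 0 → M_O = 318.9 kip·ft.

O_x = 0, O_y = 30.00 kip, M_O = 318.9 kip·ft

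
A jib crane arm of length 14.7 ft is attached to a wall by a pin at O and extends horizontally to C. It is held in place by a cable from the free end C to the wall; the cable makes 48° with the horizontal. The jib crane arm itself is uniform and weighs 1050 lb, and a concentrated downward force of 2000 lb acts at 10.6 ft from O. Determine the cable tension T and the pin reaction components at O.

ΣM about O: T·sin48°·14.7 − 1050·7.35 − 2000·10.6 = 0 → T = 28917.5/(14.7·0.743145) = 2647.1 ≈ 2647 lb.
ΣF_x = 0: O_x − T·cos48° = 0 → O_x = 2647.1 × 0.669131 = 1771 lb.
ΣF_y = 0: O_y + T·sin48° − 1050 − 2000 = 0 → O_y = 3050 − 2647.1 × 0.743145 = 1083 lb.

T = 2647 lb, O_x = 1771 lb, O_y = 1083 lb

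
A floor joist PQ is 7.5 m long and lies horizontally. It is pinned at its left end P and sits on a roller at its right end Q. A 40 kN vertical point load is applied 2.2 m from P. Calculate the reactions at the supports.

P_x = 0, P_y = 28.27 kN, Q_y = 11.73 kN

Moments about P: Q_y·7.5 − 40·2.2 = 0 → Q_y = 88/7.5 = 11.7333 ≈ 11.73 kN.
ΣF_y = 0: P_y + 11.7333 − 40 = 0 → P_y = 28.27 kN.
ΣF_x = 0: no horizontal applied forces, so P_x = 0.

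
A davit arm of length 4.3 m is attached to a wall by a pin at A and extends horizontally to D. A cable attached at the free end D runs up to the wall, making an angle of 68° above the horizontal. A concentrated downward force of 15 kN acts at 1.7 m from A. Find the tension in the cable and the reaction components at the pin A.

T = 6.396 kN, A_x = 2.396 kN, A_y = 9.070 kN

ΣM about A: T·sin68°·4.3 − 15·1.7 = 0 → T = 25.5/(4.3·0.927184) = 6.39596 ≈ 6.396 kN.
ΣF_x = 0: A_x − T·cos68° = 0 → A_x = 6.39596 × 0.374607 = 2.396 kN.
ΣF_y = 0: A_y + T·sin68° − 15 = 0 → A_y = 15 − 6.39596 × 0.927184 = 9.070 kN.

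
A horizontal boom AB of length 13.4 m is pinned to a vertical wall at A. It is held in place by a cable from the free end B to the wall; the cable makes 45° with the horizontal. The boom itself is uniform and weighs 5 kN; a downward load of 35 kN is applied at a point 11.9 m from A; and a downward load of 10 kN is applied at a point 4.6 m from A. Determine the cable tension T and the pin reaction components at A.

ΣM about A: T·sin45°·13.4 − 5·6.7 − 35·11.9 − 10·4.6 = 0 → T = 496/(13.4·0.707107) = 52.347 ≈ 52.35 kN.
ΣF_x = 0: A_x − T·cos45° = 0 → A_x = 52.347 × 0.707107 = 37.01 kN.
ΣF_y = 0: A_y + T·sin45° − 5 − 35 − 10 = 0 → A_y = 50 − 52.347 × 0.707107 = 12.99 kN.

T = 52.35 kN, A_x = 37.01 kN, A_y = 12.99 kN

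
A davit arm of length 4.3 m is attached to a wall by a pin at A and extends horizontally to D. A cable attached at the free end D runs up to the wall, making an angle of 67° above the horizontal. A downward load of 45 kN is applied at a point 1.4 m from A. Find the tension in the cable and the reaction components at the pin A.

T = 15.92 kN, A_x = 6.219 kN, A_y = 30.35 kN

ΣM about A: T·sin67°·4.3 − 45·1.4 = 0 → T = 63/(4.3·0.920505) = 15.9164 ≈ 15.92 kN.
ΣF_x = 0: A_x − T·cos67° = 0 → A_x = 15.9164 × 0.390731 = 6.219 kN.
ΣF_y = 0: A_y + T·sin67° − 45 = 0 → A_y = 45 − 15.9164 × 0.920505 = 30.35 kN.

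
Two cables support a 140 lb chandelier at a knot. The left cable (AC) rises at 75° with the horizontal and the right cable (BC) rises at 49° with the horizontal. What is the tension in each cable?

T_AC = 110.8 lb, T_BC = 43.71 lb

ΣF_x = 0: −T_AC·cos75° + T_BC·cos49° = 0 → T_BC = 0.394506·T_AC.
ΣF_y = 0: T_AC·sin75° + T_BC·sin49° = 140.
Substitute: T_AC·(0.965926 + 0.394506·0.75471) = 140 → T_AC = 110.789 ≈ 110.8 lb.
Then T_BC = 0.394506 × 110.789 = 43.71 lb.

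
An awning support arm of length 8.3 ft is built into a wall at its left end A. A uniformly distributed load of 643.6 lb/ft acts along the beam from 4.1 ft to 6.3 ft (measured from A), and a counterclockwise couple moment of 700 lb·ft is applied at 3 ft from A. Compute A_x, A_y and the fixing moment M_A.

A_x = 0, A_y = 1416 lb, M_A = 6663 lb·ft

Resultant of the distributed load: 643.6 × 2.2 = 1415.92 lb at 5.2 ft from A.
ΣF_x = 0: A_x = 0.
ΣF_y = 0: A_y − 643.6·2.2 = 0 → A_y = 1416 lb.
ΣM about A: M_A − (643.6·2.2)·5.2 + 700 = 0 → M_A = 6663 lb·ft.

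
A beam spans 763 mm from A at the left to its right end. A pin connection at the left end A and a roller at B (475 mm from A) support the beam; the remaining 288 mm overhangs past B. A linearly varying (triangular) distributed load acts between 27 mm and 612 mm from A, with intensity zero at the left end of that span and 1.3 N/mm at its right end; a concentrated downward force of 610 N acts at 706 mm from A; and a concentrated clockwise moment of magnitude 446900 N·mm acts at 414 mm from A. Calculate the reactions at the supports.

A_x = 0, A_y = -1191 N, B_y = 2181 N

Resultant of the triangular load: ½ × 1.3 × 585 = 380.25 N, acting at 417 mm from A (one-third of the span from the peak).
Moments about A: B_y·475 − (½·1.3·585)·417 − 610·706 − 446900 = 0 → B_y = 1036124.25/475 = 2181.31 ≈ 2181 N.
ΣF_y = 0: A_y + 2181.31 − ½·1.3·585 − 610 = 0 → A_y = -1191 N.
ΣF_x = 0: no horizontal applied forces, so A_x = 0.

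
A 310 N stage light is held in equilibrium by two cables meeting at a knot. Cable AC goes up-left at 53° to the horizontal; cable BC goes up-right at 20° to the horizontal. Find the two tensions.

ΣF_x = 0: −T_AC·cos53° + T_BC·cos20° = 0 → T_BC = 0.640438·T_AC.
ΣF_y = 0: T_AC·sin53° + T_BC·sin20° = 310.
Substitute: T_AC·(0.798636 + 0.640438·0.34202) = 310 → T_AC = 304.615 ≈ 304.6 N.
Then T_BC = 0.640438 × 304.615 = 195.1 N.

T_AC = 304.6 N, T_BC = 195.1 N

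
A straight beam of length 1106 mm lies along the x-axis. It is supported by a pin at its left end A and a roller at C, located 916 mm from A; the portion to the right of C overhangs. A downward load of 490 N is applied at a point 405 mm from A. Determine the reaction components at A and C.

A_x = 0, A_y = 273.4 N, C_y = 216.6 N

Taking moments about A: C_y·916 − 490·405 = 0 → C_y = 198450/916 = 216.648 ≈ 216.6 N.
ΣF_y = 0: A_y + 216.648 − 490 = 0 → A_y = 273.4 N.
ΣF_x = 0: no horizontal applied forces, so A_x = 0.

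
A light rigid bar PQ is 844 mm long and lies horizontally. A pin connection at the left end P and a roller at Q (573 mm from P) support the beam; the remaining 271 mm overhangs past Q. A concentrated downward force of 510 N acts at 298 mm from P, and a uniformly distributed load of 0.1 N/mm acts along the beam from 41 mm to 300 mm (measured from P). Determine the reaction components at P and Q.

Resultant of the distributed load: 0.1 × 259 = 25.9 N at 170.5 mm from P.
Moments about P: Q_y·573 − 510·298 − (0.1·259)·170.5 = 0 → Q_y = 156395.95/573 = 272.942 ≈ 272.9 N.
ΣF_y = 0: P_y + 272.942 − 510 − 0.1·259 = 0 → P_y = 263.0 N.
ΣF_x = 0: no horizontal applied forces, so P_x = 0.

P_x = 0, P_y = 263.0 N, Q_y = 272.9 N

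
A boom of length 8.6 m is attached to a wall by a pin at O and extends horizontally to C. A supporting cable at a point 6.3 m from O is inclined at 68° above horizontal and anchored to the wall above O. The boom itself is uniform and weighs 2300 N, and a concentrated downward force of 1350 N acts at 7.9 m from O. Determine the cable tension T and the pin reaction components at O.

ΣM about O: T·sin68°·6.3 − 2300·4.3 − 1350·7.9 = 0 → T = 20555/(6.3·0.927184) = 3518.93 ≈ 3519 N.
ΣF_x = 0: O_x − T·cos68° = 0 → O_x = 3518.93 × 0.374607 = 1318 N.
ΣF_y = 0: O_y + T·sin68° − 2300 − 1350 = 0 → O_y = 3650 − 3518.93 × 0.927184 = 387.3 N.

T = 3519 N, O_x = 1318 N, O_y = 387.3 N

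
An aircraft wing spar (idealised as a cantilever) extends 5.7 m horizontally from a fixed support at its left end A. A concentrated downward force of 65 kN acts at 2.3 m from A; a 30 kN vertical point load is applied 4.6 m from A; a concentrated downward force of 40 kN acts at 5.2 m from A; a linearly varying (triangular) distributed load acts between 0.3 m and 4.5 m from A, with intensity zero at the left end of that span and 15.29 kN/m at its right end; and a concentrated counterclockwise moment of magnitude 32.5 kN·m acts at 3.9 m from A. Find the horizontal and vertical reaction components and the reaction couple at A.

Resultant of the triangular load: ½ × 15.29 × 4.2 = 32.109 kN, acting at 3.1 m from A (one-third of the span from the peak).
ΣF_x = 0: A_x = 0.
ΣF_y = 0: A_y − 65 − 30 − 40 − ½·15.29·4.2 = 0 → A_y = 167.1 kN.
ΣM about A: M_A − 65·2.3 − 30·4.6 − 40·5.2 − (½·15.29·4.2)·3.1 + 32.5 = 0 → M_A = 562.5 kN·m.

A_x = 0, A_y = 167.1 kN, M_A = 562.5 kN·m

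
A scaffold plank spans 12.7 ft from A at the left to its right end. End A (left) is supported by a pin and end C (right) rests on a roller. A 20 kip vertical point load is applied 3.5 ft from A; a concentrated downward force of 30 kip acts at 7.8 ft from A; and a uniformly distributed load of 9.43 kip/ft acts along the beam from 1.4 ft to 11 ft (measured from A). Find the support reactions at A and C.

A_x = 0, A_y = 72.40 kip, C_y = 68.13 kip

Resultant of the distributed load: 9.43 × 9.6 = 90.528 kip at 6.2 ft from A.
ΣM about A: C_y·12.7 − 20·3.5 − 30·7.8 − (9.43·9.6)·6.2 = 0 → C_y = 865.2736/12.7 = 68.1318 ≈ 68.13 kip.
ΣF_y = 0: A_y + 68.1318 − 20 − 30 − 9.43·9.6 = 0 → A_y = 72.40 kip.
ΣF_x = 0: no horizontal applied forces, so A_x = 0.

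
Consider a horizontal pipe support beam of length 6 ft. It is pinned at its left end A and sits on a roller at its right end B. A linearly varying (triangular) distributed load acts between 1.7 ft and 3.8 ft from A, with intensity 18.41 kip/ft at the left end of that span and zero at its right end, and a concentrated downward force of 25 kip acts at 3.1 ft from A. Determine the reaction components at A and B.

A_x = 0, A_y = 23.68 kip, B_y = 20.65 kip

Resultant of the triangular load: ½ × 18.41 × 2.1 = 19.3305 kip, acting at 2.4 ft from A (one-third of the span from the peak).
ΣM about A: B_y·6 − (½·18.41·2.1)·2.4 − 25·3.1 = 0 → B_y = 123.8932/6 = 20.6489 ≈ 20.65 kip.
ΣF_y = 0: A_y + 20.6489 − ½·18.41·2.1 − 25 = 0 → A_y = 23.68 kip.
ΣF_x = 0: no horizontal applied forces, so A_x = 0.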